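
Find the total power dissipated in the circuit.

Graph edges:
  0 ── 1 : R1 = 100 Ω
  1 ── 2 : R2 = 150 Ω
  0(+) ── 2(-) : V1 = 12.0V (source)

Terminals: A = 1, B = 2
Nodal analysis, taking node 2 as the 0 V reference.
Source V1 fixes V_0 = 12 V.
KCL at each unknown node (sum of currents leaving = 0; resistances in Ω):
  Node 1: (V_1 - 12)/100 + (V_1 - 0)/150 = 0
Collecting terms: 0.01667 × V_1 = 0.12  =>  V_1 = 7.2 V
Power in each resistor, P = (ΔV)²/R:
  P_R1 = (12 - 7.2)²/100 = 0.2304 W
  P_R2 = (7.2 - 0)²/150 = 0.3456 W
P_total = P_R1 + P_R2 = 0.576 W

Final answer: 0.576 W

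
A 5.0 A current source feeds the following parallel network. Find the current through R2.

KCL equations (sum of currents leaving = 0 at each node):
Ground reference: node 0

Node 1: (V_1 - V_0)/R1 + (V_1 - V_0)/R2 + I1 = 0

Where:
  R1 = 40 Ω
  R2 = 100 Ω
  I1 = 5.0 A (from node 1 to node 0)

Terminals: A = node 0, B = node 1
All resistors sit directly between nodes 0 and 1, so they are in parallel and share one voltage V; the full source current 5 A splits among them.
1/R_par = 1/40 + 1/100 = 0.035 S  =>  R_par = 28.57 Ω
V = I × R_par = 5 × 28.57 = 142.9 V
I_R2 = V/R2 = 142.9/100 = 1.429 A

Final answer: 1.429 A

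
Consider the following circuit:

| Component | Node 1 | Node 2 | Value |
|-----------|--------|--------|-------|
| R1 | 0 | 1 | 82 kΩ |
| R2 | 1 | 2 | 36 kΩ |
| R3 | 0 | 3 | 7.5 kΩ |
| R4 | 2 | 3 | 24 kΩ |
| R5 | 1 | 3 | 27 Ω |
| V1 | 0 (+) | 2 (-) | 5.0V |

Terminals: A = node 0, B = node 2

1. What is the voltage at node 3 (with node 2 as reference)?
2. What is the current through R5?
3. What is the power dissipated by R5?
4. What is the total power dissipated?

Nodal analysis, taking node 2 as the 0 V reference.
Source V1 fixes V_0 = 5 V.
KCL at each unknown node (sum of currents leaving = 0; resistances in Ω):
  Node 1: (V_1 - 5)/82000 + (V_1 - 0)/36000 + (V_1 - V_3)/27 = 0
  Node 3: (V_3 - 5)/7500 + (V_3 - 0)/24000 + (V_3 - V_1)/27 = 0
Collecting terms (coefficients in siemens):
  0.03708·V_1 - 0.03704·V_3 = 0.00006098
  0.03721·V_3 - 0.03704·V_1 = 0.0006667
Determinant D = (0.03708)(0.03721) - (-0.03704)(-0.03704) = 0.000007969
V_1 = [(0.00006098)(0.03721) - (-0.03704)(0.0006667)]/D = 3.383 V
V_3 = [(0.03708)(0.0006667) - (0.00006098)(-0.03704)]/D = 3.385 V
Part 1:
  Read off the nodal solution: V_3 = 3.385 V
Part 2:
  I_R5 = (V_1 - V_3)/R5 = (3.383 - 3.385)/27 = -0.00007426 A
  Magnitude: I_R5 = 0.00007426 A
Part 3:
  I_R5 = (V_1 - V_3)/R5 = (3.383 - 3.385)/27 = -0.00007426 A
  P_R5 = I_R5² × R5 = (-0.00007426)² × 27 = 0.0000001489 W
Part 4:
  Power in each resistor, P = (ΔV)²/R:
    P_R1 = (5 - 3.383)²/82000 = 0.00003188 W
    P_R2 = (3.383 - 0)²/36000 = 0.0003179 W
    P_R3 = (5 - 3.385)²/7500 = 0.0003477 W
    P_R4 = (0 - 3.385)²/24000 = 0.0004775 W
    P_R5 = (3.383 - 3.385)²/27 = 0.0000001489 W
  P_total = P_R1 + P_R2 + P_R3 + P_R4 + P_R5 = 0.001175 W

Final answers:
1. V_3 = 3.385 V
2. I_R5 = 7.426e-05 A
3. P_R5 = 1.489e-07 W
4. P_total = 0.001175 W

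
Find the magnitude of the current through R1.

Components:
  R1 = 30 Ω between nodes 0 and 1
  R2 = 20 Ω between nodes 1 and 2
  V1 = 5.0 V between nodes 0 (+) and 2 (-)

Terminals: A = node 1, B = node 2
Nodal analysis, taking node 2 as the 0 V reference.
Source V1 fixes V_0 = 5 V.
KCL at each unknown node (sum of currents leaving = 0; resistances in Ω):
  Node 1: (V_1 - 5)/30 + (V_1 - 0)/20 = 0
Collecting terms: 0.08333 × V_1 = 0.1667  =>  V_1 = 2 V
I_R1 = (V_0 - V_1)/R1 = (5 - 2)/30 = 0.1 A
|I_R1| = 0.1 A

Final answer: |I_R1| = 0.1 A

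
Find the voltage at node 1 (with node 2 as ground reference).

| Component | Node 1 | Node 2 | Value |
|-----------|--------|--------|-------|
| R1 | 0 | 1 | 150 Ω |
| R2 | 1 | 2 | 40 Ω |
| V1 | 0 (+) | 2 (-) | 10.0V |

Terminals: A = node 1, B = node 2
Nodal analysis, taking node 2 as the 0 V reference.
Source V1 fixes V_0 = 10 V.
KCL at each unknown node (sum of currents leaving = 0; resistances in Ω):
  Node 1: (V_1 - 10)/150 + (V_1 - 0)/40 = 0
Collecting terms: 0.03167 × V_1 = 0.06667  =>  V_1 = 2.105 V
The requested potential is V_1 = 2.105 V.

Final answer: V_1 = 2.105 V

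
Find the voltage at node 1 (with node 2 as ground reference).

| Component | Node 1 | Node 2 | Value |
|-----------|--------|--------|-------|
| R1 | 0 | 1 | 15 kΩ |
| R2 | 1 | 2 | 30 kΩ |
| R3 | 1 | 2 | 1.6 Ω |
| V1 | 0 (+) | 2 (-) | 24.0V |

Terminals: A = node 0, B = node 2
Nodal analysis, taking node 2 as the 0 V reference.
Source V1 fixes V_0 = 24 V.
KCL at each unknown node (sum of currents leaving = 0; resistances in Ω):
  Node 1: (V_1 - 24)/15000 + (V_1 - 0)/30000 + (V_1 - 0)/1.6 = 0
Collecting terms: 0.6251 × V_1 = 0.0016  =>  V_1 = 0.00256 V
The requested potential is V_1 = 0.00256 V.

Final answer: V_1 = 0.00256 V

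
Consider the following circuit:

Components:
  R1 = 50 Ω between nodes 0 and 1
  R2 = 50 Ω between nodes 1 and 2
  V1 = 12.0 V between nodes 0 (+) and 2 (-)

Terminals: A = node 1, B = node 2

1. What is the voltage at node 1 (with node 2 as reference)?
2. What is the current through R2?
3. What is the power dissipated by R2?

Nodal analysis, taking node 2 as the 0 V reference.
Source V1 fixes V_0 = 12 V.
KCL at each unknown node (sum of currents leaving = 0; resistances in Ω):
  Node 1: (V_1 - 12)/50 + (V_1 - 0)/50 = 0
Collecting terms: 0.04 × V_1 = 0.24  =>  V_1 = 6 V
Part 1:
  Read off the nodal solution: V_1 = 6 V
Part 2:
  I_R2 = (V_1 - V_2)/R2 = (6 - 0)/50 = 0.12 A
  Magnitude: I_R2 = 0.12 A
Part 3:
  I_R2 = (V_1 - V_2)/R2 = (6 - 0)/50 = 0.12 A
  P_R2 = I_R2² × R2 = (0.12)² × 50 = 0.72 W

Final answers:
1. V_1 = 6 V
2. I_R2 = 0.12 A
3. P_R2 = 0.72 W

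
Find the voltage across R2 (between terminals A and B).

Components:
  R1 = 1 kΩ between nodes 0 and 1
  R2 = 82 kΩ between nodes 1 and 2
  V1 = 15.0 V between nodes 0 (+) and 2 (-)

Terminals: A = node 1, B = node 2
R1 and R2 are in series across V1 (node 0 → node 1 → node 2), and the output A–B is taken across R2, so this is a voltage divider.
Series current: I = V1/(R1 + R2) = 15/(1000 + 82000) = 15/83000 = 0.0001807 A
V_R2 = I × R2 = V1 × R2/(R1 + R2) = 15 × 82000/83000 = 14.82 V

Final answer: 14.82 V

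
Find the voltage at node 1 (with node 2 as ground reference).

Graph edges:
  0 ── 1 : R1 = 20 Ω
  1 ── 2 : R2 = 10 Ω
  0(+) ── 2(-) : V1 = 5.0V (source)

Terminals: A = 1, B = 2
Nodal analysis, taking node 2 as the 0 V reference.
Source V1 fixes V_0 = 5 V.
KCL at each unknown node (sum of currents leaving = 0; resistances in Ω):
  Node 1: (V_1 - 5)/20 + (V_1 - 0)/10 = 0
Collecting terms: 0.15 × V_1 = 0.25  =>  V_1 = 1.667 V
The requested potential is V_1 = 1.667 V.

Final answer: V_1 = 1.667 V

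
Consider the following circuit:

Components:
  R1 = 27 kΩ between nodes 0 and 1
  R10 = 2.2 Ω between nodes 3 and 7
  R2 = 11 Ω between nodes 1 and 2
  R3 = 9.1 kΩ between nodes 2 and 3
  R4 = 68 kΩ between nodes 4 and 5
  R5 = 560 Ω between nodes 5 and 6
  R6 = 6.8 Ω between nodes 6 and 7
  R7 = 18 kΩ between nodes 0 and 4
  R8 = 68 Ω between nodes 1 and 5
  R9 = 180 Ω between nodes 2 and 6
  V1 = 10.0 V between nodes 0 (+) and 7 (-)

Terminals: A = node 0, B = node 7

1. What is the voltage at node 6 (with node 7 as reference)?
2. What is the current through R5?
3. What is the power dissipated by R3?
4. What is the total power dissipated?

Nodal analysis, taking node 7 as the 0 V reference.
Source V1 fixes V_0 = 10 V.
KCL at each unknown node (sum of currents leaving = 0; resistances in Ω):
  Node 1: (V_1 - 10)/27000 + (V_1 - V_2)/11 + (V_1 - V_5)/68 = 0
  Node 2: (V_2 - V_1)/11 + (V_2 - V_3)/9100 + (V_2 - V_6)/180 = 0
  Node 3: (V_3 - V_2)/9100 + (V_3 - 0)/2.2 = 0
  Node 4: (V_4 - V_5)/68000 + (V_4 - 10)/18000 = 0
  Node 5: (V_5 - V_4)/68000 + (V_5 - V_6)/560 + (V_5 - V_1)/68 = 0
  Node 6: (V_6 - V_5)/560 + (V_6 - 0)/6.8 + (V_6 - V_2)/180 = 0
Collecting terms (coefficients in siemens):
  0.1057·V_1 - 0.09091·V_2 - 0.01471·V_5 = 0.0003704
  0.09657·V_2 - 0.09091·V_1 - 0.0001099·V_3 - 0.005556·V_6 = 0
  0.4547·V_3 - 0.0001099·V_2 = 0
  0.00007026·V_4 - 0.00001471·V_5 = 0.0005556
  0.01651·V_5 - 0.01471·V_1 - 0.00001471·V_4 - 0.001786·V_6 = 0
  0.1544·V_6 - 0.005556·V_2 - 0.001786·V_5 = 0
Solving these 6 simultaneous equations (Gaussian elimination) gives:
  V_1 = 0.07115 V, V_2 = 0.06716 V, V_3 = 0.00001623 V, V_4 = 7.922 V
  V_5 = 0.0708 V, V_6 = 0.003236 V
Part 1:
  Read off the nodal solution: V_6 = 0.003236 V
Part 2:
  I_R5 = (V_5 - V_6)/R5 = (0.0708 - 0.003236)/560 = 0.0001206 A
  Magnitude: I_R5 = 0.0001206 A
Part 3:
  I_R3 = (V_2 - V_3)/R3 = (0.06716 - 0.00001623)/9100 = 0.000007379 A
  P_R3 = I_R3² × R3 = (0.000007379)² × 9100 = 0.0000004955 W
Part 4:
  Power in each resistor, P = (ΔV)²/R:
    P_R1 = (10 - 0.07115)²/27000 = 0.003651 W
    P_R2 = (0.07115 - 0.06716)²/11 = 0.000001446 W
    P_R3 = (0.06716 - 0.00001623)²/9100 = 0.0000004955 W
    P_R4 = (7.922 - 0.0708)²/68000 = 0.0009064 W
    P_R5 = (0.0708 - 0.003236)²/560 = 0.000008152 W
    P_R6 = (0.003236 - 0)²/6.8 = 0.000001539 W
    P_R7 = (10 - 7.922)²/18000 = 0.0002399 W
    P_R8 = (0.07115 - 0.0708)²/68 = 0.000000001835 W
    P_R9 = (0.06716 - 0.003236)²/180 = 0.00002271 W
    P_R10 = (0.00001623 - 0)²/2.2 = 0.0000000001198 W
  P_total = P_R1 + P_R2 + P_R3 + P_R4 + P_R5 + P_R6 + P_R7 + P_R8 + P_R9 + P_R10 = 0.004832 W

Final answers:
1. V_6 = 0.003236 V
2. I_R5 = 0.0001206 A
3. P_R3 = 4.955e-07 W
4. P_total = 0.004832 W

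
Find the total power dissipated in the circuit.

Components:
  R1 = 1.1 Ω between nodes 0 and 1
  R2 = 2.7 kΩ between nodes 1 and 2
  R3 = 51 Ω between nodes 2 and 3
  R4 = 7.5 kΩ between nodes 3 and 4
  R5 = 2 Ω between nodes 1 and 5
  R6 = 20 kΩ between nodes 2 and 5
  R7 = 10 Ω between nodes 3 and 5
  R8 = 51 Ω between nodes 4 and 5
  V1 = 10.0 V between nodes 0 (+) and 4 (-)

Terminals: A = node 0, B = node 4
Nodal analysis, taking node 4 as the 0 V reference.
Source V1 fixes V_0 = 10 V.
KCL at each unknown node (sum of currents leaving = 0; resistances in Ω):
  Node 1: (V_1 - 10)/1.1 + (V_1 - V_2)/2700 + (V_1 - V_5)/2 = 0
  Node 2: (V_2 - V_1)/2700 + (V_2 - V_3)/51 + (V_2 - V_5)/20000 = 0
  Node 3: (V_3 - V_2)/51 + (V_3 - 0)/7500 + (V_3 - V_5)/10 = 0
  Node 5: (V_5 - V_1)/2 + (V_5 - V_2)/20000 + (V_5 - V_3)/10 + (V_5 - 0)/51 = 0
Collecting terms (coefficients in siemens):
  1.409·V_1 - 0.0003704·V_2 - 0.5·V_5 = 9.091
  0.02003·V_2 - 0.0003704·V_1 - 0.01961·V_3 - 0.00005·V_5 = 0
  0.1197·V_3 - 0.01961·V_2 - 0.1·V_5 = 0
  0.6197·V_5 - 0.5·V_1 - 0.00005·V_2 - 0.1·V_3 = 0
Solving these 4 simultaneous equations (Gaussian elimination) gives:
  V_1 = 9.795 V, V_2 = 9.42 V, V_3 = 9.412 V, V_5 = 9.424 V
Power in each resistor, P = (ΔV)²/R:
  P_R1 = (10 - 9.795)²/1.1 = 0.03807 W
  P_R2 = (9.795 - 9.42)²/2700 = 0.00005231 W
  P_R3 = (9.42 - 9.412)²/51 = 0.000000991 W
  P_R4 = (9.412 - 0)²/7500 = 0.01181 W
  P_R5 = (9.795 - 9.424)²/2 = 0.06911 W
  P_R6 = (9.42 - 9.424)²/20000 = 0.0000000008187 W
  P_R7 = (9.412 - 9.424)²/10 = 0.00001245 W
  P_R8 = (0 - 9.424)²/51 = 1.741 W
P_total = P_R1 + P_R2 + P_R3 + P_R4 + P_R5 + P_R6 + P_R7 + P_R8 = 1.86 W

Final answer: 1.86 W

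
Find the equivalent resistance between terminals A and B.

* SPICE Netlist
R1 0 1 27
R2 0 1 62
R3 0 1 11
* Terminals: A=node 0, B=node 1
Reduce the network between node 0 (A) and node 1 (B) by series/parallel combination:
  Rp1 = R1 ‖ R2 ‖ R3 (parallel, all between nodes 0 and 1) = 1/(1/27 + 1/62 + 1/11) = 6.941 Ω
R_eq = 6.941 Ω

Final answer: 6.941 Ω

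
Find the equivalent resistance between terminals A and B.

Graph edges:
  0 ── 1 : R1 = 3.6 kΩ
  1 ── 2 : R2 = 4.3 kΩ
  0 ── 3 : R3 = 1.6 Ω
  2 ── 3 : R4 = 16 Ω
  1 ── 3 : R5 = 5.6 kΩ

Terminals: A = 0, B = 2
The network is not a plain series/parallel combination. Inject a 1 A test current into terminal A (node 0) and return it from terminal B (node 2); then R_eq = V_A / (1 A).
Nodal analysis, taking node 2 as the 0 V reference.
Current source I_test pushes 1 A into node 0 and draws it out of node 2.
KCL at each unknown node (sum of currents leaving = 0; resistances in Ω):
  Node 0: (V_0 - V_1)/3600 + (V_0 - V_3)/1.6 - 1 = 0
  Node 1: (V_1 - V_0)/3600 + (V_1 - 0)/4300 + (V_1 - V_3)/5600 = 0
  Node 3: (V_3 - V_0)/1.6 + (V_3 - V_1)/5600 + (V_3 - 0)/16 = 0
Collecting terms (coefficients in siemens):
  0.6253·V_0 - 0.0002778·V_1 - 0.625·V_3 = 1
  0.0006889·V_1 - 0.0002778·V_0 - 0.0001786·V_3 = 0
  0.6877·V_3 - 0.625·V_0 - 0.0001786·V_1 = 0
Solving these 3 simultaneous equations (Gaussian elimination) gives:
  V_0 = 17.56 V, V_1 = 11.22 V, V_3 = 15.96 V
R_eq = V_0 / 1 A = 17.56 Ω

Final answer: 17.56 Ω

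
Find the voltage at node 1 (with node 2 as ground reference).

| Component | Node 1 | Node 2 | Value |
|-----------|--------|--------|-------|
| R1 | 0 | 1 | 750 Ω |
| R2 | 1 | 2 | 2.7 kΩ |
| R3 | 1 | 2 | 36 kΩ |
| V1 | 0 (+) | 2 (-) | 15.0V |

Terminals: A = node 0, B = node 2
Nodal analysis, taking node 2 as the 0 V reference.
Source V1 fixes V_0 = 15 V.
KCL at each unknown node (sum of currents leaving = 0; resistances in Ω):
  Node 1: (V_1 - 15)/750 + (V_1 - 0)/2700 + (V_1 - 0)/36000 = 0
Collecting terms: 0.001731 × V_1 = 0.02  =>  V_1 = 11.55 V
The requested potential is V_1 = 11.55 V.

Final answer: V_1 = 11.55 V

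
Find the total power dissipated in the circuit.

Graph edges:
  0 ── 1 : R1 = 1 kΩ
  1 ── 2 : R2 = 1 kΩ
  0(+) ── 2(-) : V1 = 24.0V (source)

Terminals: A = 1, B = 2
Nodal analysis, taking node 2 as the 0 V reference.
Source V1 fixes V_0 = 24 V.
KCL at each unknown node (sum of currents leaving = 0; resistances in Ω):
  Node 1: (V_1 - 24)/1000 + (V_1 - 0)/1000 = 0
Collecting terms: 0.002 × V_1 = 0.024  =>  V_1 = 12 V
Power in each resistor, P = (ΔV)²/R:
  P_R1 = (24 - 12)²/1000 = 0.144 W
  P_R2 = (12 - 0)²/1000 = 0.144 W
P_total = P_R1 + P_R2 = 0.288 W

Final answer: 0.288 W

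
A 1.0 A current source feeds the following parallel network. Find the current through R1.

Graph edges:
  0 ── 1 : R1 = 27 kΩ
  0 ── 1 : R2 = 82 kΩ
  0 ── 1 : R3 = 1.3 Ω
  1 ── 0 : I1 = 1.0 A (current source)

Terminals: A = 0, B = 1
All resistors sit directly between nodes 0 and 1, so they are in parallel and share one voltage V; the full source current 1 A splits among them.
1/R_par = 1/27000 + 1/82000 + 1/1.3 = 0.7693 S  =>  R_par = 1.3 Ω
V = I × R_par = 1 × 1.3 = 1.3 V
I_R1 = V/R1 = 1.3/27000 = 0.00004815 A

Final answer: 4.815e-05 A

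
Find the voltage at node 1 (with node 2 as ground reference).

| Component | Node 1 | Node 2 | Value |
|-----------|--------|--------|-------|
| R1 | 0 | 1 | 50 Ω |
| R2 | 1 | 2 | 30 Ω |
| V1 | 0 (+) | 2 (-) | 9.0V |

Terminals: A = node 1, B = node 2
Nodal analysis, taking node 2 as the 0 V reference.
Source V1 fixes V_0 = 9 V.
KCL at each unknown node (sum of currents leaving = 0; resistances in Ω):
  Node 1: (V_1 - 9)/50 + (V_1 - 0)/30 = 0
Collecting terms: 0.05333 × V_1 = 0.18  =>  V_1 = 3.375 V
The requested potential is V_1 = 3.375 V.

Final answer: V_1 = 3.375 V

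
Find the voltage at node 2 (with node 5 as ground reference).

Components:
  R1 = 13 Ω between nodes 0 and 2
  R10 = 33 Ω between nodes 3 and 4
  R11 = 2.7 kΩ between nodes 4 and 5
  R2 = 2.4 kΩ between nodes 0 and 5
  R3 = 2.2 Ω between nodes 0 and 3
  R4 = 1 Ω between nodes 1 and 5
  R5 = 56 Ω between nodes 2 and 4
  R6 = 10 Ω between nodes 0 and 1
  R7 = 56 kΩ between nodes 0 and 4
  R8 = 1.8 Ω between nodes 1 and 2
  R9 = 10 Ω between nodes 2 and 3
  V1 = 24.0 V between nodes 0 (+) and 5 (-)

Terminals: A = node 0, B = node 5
Nodal analysis, taking node 5 as the 0 V reference.
Source V1 fixes V_0 = 24 V.
KCL at each unknown node (sum of currents leaving = 0; resistances in Ω):
  Node 1: (V_1 - 0)/1 + (V_1 - 24)/10 + (V_1 - V_2)/1.8 = 0
  Node 2: (V_2 - 24)/13 + (V_2 - V_4)/56 + (V_2 - V_1)/1.8 + (V_2 - V_3)/10 = 0
  Node 3: (V_3 - 24)/2.2 + (V_3 - V_2)/10 + (V_3 - V_4)/33 = 0
  Node 4: (V_4 - V_2)/56 + (V_4 - 24)/56000 + (V_4 - V_3)/33 + (V_4 - 0)/2700 = 0
Collecting terms (coefficients in siemens):
  1.656·V_1 - 0.5556·V_2 = 2.4
  0.7503·V_2 - 0.5556·V_1 - 0.1·V_3 - 0.01786·V_4 = 1.846
  0.5848·V_3 - 0.1·V_2 - 0.0303·V_4 = 10.91
  0.04855·V_4 - 0.01786·V_2 - 0.0303·V_3 = 0.0004286
Solving these 4 simultaneous equations (Gaussian elimination) gives:
  V_1 = 4.454 V, V_2 = 8.953 V, V_3 = 21.03 V, V_4 = 16.43 V
The requested potential is V_2 = 8.953 V.

Final answer: V_2 = 8.953 V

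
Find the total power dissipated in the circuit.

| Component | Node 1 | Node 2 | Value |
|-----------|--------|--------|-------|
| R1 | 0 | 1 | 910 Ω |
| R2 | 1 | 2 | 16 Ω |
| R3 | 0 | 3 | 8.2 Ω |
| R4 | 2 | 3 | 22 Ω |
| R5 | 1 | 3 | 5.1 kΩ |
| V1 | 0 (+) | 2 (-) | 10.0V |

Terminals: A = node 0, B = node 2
Nodal analysis, taking node 2 as the 0 V reference.
Source V1 fixes V_0 = 10 V.
KCL at each unknown node (sum of currents leaving = 0; resistances in Ω):
  Node 1: (V_1 - 10)/910 + (V_1 - 0)/16 + (V_1 - V_3)/5100 = 0
  Node 3: (V_3 - 10)/8.2 + (V_3 - 0)/22 + (V_3 - V_1)/5100 = 0
Collecting terms (coefficients in siemens):
  0.06379·V_1 - 0.0001961·V_3 = 0.01099
  0.1676·V_3 - 0.0001961·V_1 = 1.22
Determinant D = (0.06379)(0.1676) - (-0.0001961)(-0.0001961) = 0.01069
V_1 = [(0.01099)(0.1676) - (-0.0001961)(1.22)]/D = 0.1946 V
V_3 = [(0.06379)(1.22) - (0.01099)(-0.0001961)]/D = 7.276 V
Power in each resistor, P = (ΔV)²/R:
  P_R1 = (10 - 0.1946)²/910 = 0.1057 W
  P_R2 = (0.1946 - 0)²/16 = 0.002367 W
  P_R3 = (10 - 7.276)²/8.2 = 0.9046 W
  P_R4 = (0 - 7.276)²/22 = 2.407 W
  P_R5 = (0.1946 - 7.276)²/5100 = 0.009834 W
P_total = P_R1 + P_R2 + P_R3 + P_R4 + P_R5 = 3.429 W

Final answer: 3.429 W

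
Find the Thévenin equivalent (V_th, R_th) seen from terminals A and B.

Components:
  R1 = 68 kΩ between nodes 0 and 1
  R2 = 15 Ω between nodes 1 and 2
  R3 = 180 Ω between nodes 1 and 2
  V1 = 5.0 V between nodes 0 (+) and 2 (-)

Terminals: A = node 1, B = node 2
Step 1 — V_th is the open-circuit voltage V_A - V_B (nothing connected across the terminals).
Nodal analysis, taking node 2 as the 0 V reference.
Source V1 fixes V_0 = 5 V.
KCL at each unknown node (sum of currents leaving = 0; resistances in Ω):
  Node 1: (V_1 - 5)/68000 + (V_1 - 0)/15 + (V_1 - 0)/180 = 0
Collecting terms: 0.07224 × V_1 = 0.00007353  =>  V_1 = 0.001018 V
V_th = V_1 - V_2 = 0.001018 - 0 = 0.001018 V
Step 2 — R_th: zero the source — replace V1 by a short circuit (node 2 merges into node 0) — and find the resistance seen between A (node 1) and B (node 0).
Reduce the network between node 1 (A) and node 0 (B) by series/parallel combination:
  Rp1 = R1 ‖ R2 ‖ R3 (parallel, all between nodes 0 and 1) = 1/(1/68000 + 1/15 + 1/180) = 13.84 Ω
R_th = 13.84 Ω

Final answer: V_th = 0.001018 V, R_th = 13.84 Ω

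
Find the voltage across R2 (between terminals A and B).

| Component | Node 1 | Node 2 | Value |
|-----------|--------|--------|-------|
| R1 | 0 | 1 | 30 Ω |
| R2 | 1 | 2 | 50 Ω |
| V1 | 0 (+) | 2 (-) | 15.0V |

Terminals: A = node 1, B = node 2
R1 and R2 are in series across V1 (node 0 → node 1 → node 2), and the output A–B is taken across R2, so this is a voltage divider.
Series current: I = V1/(R1 + R2) = 15/(30 + 50) = 15/80 = 0.1875 A
V_R2 = I × R2 = V1 × R2/(R1 + R2) = 15 × 50/80 = 9.375 V

Final answer: 9.375 V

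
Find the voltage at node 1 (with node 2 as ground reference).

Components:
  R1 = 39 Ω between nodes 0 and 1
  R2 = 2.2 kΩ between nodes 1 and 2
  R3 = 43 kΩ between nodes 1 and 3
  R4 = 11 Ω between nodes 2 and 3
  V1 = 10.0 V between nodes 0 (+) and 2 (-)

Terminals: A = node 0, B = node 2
Nodal analysis, taking node 2 as the 0 V reference.
Source V1 fixes V_0 = 10 V.
KCL at each unknown node (sum of currents leaving = 0; resistances in Ω):
  Node 1: (V_1 - 10)/39 + (V_1 - 0)/2200 + (V_1 - V_3)/43000 = 0
  Node 3: (V_3 - V_1)/43000 + (V_3 - 0)/11 = 0
Collecting terms (coefficients in siemens):
  0.02612·V_1 - 0.00002326·V_3 = 0.2564
  0.09093·V_3 - 0.00002326·V_1 = 0
Determinant D = (0.02612)(0.09093) - (-0.00002326)(-0.00002326) = 0.002375
V_1 = [(0.2564)(0.09093) - (-0.00002326)(0)]/D = 9.817 V
V_3 = [(0.02612)(0) - (0.2564)(-0.00002326)]/D = 0.002511 V
The requested potential is V_1 = 9.817 V.

Final answer: V_1 = 9.817 V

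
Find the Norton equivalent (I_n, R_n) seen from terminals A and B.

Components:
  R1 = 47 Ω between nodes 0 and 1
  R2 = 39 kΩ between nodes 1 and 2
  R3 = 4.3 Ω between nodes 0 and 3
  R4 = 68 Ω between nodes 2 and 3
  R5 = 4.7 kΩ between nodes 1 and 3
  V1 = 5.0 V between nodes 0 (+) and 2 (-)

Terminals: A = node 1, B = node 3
Find the Thévenin equivalent first; then I_n = V_th/R_th and R_n = R_th.
Step 1 — V_th is the open-circuit voltage V_A - V_B (nothing connected across the terminals).
Nodal analysis, taking node 2 as the 0 V reference.
Source V1 fixes V_0 = 5 V.
KCL at each unknown node (sum of currents leaving = 0; resistances in Ω):
  Node 1: (V_1 - 5)/47 + (V_1 - 0)/39000 + (V_1 - V_3)/4700 = 0
  Node 3: (V_3 - 5)/4.3 + (V_3 - 0)/68 + (V_3 - V_1)/4700 = 0
Collecting terms (coefficients in siemens):
  0.02152·V_1 - 0.0002128·V_3 = 0.1064
  0.2475·V_3 - 0.0002128·V_1 = 1.163
Determinant D = (0.02152)(0.2475) - (-0.0002128)(-0.0002128) = 0.005324
V_1 = [(0.1064)(0.2475) - (-0.0002128)(1.163)]/D = 4.991 V
V_3 = [(0.02152)(1.163) - (0.1064)(-0.0002128)]/D = 4.703 V
V_th = V_1 - V_3 = 4.991 - 4.703 = 0.2882 V
Step 2 — R_th: zero the source — replace V1 by a short circuit (node 2 merges into node 0) — and find the resistance seen between A (node 1) and B (node 3).
Reduce the network between node 1 (A) and node 3 (B) by series/parallel combination:
  Rp1 = R1 ‖ R2 (parallel, both between nodes 0 and 1) = 1/(1/47 + 1/39000) = 46.94 Ω
  Rp2 = R3 ‖ R4 (parallel, both between nodes 0 and 3) = 1/(1/4.3 + 1/68) = 4.044 Ω
  Rs1 = Rp1 + Rp2 (series, joined only at node 0) = 46.94 + 4.044 = 50.99 Ω
  Rp3 = R5 ‖ Rs1 (parallel, both between nodes 1 and 3) = 1/(1/4700 + 1/50.99) = 50.44 Ω
R_th = 50.44 Ω
I_n = V_th/R_th = 0.2882/50.44 = 0.005714 A, and R_n = R_th = 50.44 Ω

Final answer: I_n = 0.005714 A, R_n = 50.44 Ω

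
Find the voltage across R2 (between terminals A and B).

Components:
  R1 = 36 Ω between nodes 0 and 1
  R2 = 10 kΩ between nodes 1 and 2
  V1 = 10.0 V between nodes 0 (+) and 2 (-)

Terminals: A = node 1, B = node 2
R1 and R2 are in series across V1 (node 0 → node 1 → node 2), and the output A–B is taken across R2, so this is a voltage divider.
Series current: I = V1/(R1 + R2) = 10/(36 + 10000) = 10/10040 = 0.0009964 A
V_R2 = I × R2 = V1 × R2/(R1 + R2) = 10 × 10000/10040 = 9.964 V

Final answer: 9.964 V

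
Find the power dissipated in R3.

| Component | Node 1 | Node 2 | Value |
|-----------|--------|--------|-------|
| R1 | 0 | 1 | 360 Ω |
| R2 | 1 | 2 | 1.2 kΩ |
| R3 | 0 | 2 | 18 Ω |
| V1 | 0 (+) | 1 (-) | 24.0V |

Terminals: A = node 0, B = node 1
Nodal analysis, taking node 1 as the 0 V reference.
Source V1 fixes V_0 = 24 V.
KCL at each unknown node (sum of currents leaving = 0; resistances in Ω):
  Node 2: (V_2 - 0)/1200 + (V_2 - 24)/18 = 0
Collecting terms: 0.05639 × V_2 = 1.333  =>  V_2 = 23.65 V
I_R3 = (V_0 - V_2)/R3 = (24 - 23.65)/18 = 0.0197 A
P_R3 = I_R3² × R3 = (0.0197)² × 18 = 0.006989 W

Final answer: 0.006989 W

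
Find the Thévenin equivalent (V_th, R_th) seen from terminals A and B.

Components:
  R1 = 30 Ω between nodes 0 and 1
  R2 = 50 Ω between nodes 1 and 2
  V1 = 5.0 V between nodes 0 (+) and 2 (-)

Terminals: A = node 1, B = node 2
Step 1 — V_th is the open-circuit voltage V_A - V_B (nothing connected across the terminals).
Nodal analysis, taking node 2 as the 0 V reference.
Source V1 fixes V_0 = 5 V.
KCL at each unknown node (sum of currents leaving = 0; resistances in Ω):
  Node 1: (V_1 - 5)/30 + (V_1 - 0)/50 = 0
Collecting terms: 0.05333 × V_1 = 0.1667  =>  V_1 = 3.125 V
V_th = V_1 - V_2 = 3.125 - 0 = 3.125 V
Step 2 — R_th: zero the source — replace V1 by a short circuit (node 2 merges into node 0) — and find the resistance seen between A (node 1) and B (node 0).
Reduce the network between node 1 (A) and node 0 (B) by series/parallel combination:
  Rp1 = R1 ‖ R2 (parallel, both between nodes 0 and 1) = 1/(1/30 + 1/50) = 18.75 Ω
R_th = 18.75 Ω

Final answer: V_th = 3.125 V, R_th = 18.75 Ω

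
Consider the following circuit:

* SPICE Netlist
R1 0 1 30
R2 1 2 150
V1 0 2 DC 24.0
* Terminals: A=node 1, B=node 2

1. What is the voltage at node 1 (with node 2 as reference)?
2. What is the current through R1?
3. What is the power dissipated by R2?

Nodal analysis, taking node 2 as the 0 V reference.
Source V1 fixes V_0 = 24 V.
KCL at each unknown node (sum of currents leaving = 0; resistances in Ω):
  Node 1: (V_1 - 24)/30 + (V_1 - 0)/150 = 0
Collecting terms: 0.04 × V_1 = 0.8  =>  V_1 = 20 V
Part 1:
  Read off the nodal solution: V_1 = 20 V
Part 2:
  I_R1 = (V_0 - V_1)/R1 = (24 - 20)/30 = 0.1333 A
  Magnitude: I_R1 = 0.1333 A
Part 3:
  I_R2 = (V_1 - V_2)/R2 = (20 - 0)/150 = 0.1333 A
  P_R2 = I_R2² × R2 = (0.1333)² × 150 = 2.667 W

Final answers:
1. V_1 = 20 V
2. I_R1 = 0.1333 A
3. P_R2 = 2.667 W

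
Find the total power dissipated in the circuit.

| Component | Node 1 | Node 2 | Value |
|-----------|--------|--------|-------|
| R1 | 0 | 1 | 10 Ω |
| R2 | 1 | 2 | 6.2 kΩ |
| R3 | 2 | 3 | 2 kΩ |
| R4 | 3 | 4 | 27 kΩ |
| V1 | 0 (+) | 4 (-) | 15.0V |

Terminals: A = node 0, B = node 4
Nodal analysis, taking node 4 as the 0 V reference.
Source V1 fixes V_0 = 15 V.
KCL at each unknown node (sum of currents leaving = 0; resistances in Ω):
  Node 1: (V_1 - 15)/10 + (V_1 - V_2)/6200 = 0
  Node 2: (V_2 - V_1)/6200 + (V_2 - V_3)/2000 = 0
  Node 3: (V_3 - V_2)/2000 + (V_3 - 0)/27000 = 0
Collecting terms (coefficients in siemens):
  0.1002·V_1 - 0.0001613·V_2 = 1.5
  0.0006613·V_2 - 0.0001613·V_1 - 0.0005·V_3 = 0
  0.000537·V_3 - 0.0005·V_2 = 0
Solving these 3 simultaneous equations (Gaussian elimination) gives:
  V_1 = 15 V, V_2 = 12.35 V, V_3 = 11.5 V
Power in each resistor, P = (ΔV)²/R:
  P_R1 = (15 - 15)²/10 = 0.000001815 W
  P_R2 = (15 - 12.35)²/6200 = 0.001125 W
  P_R3 = (12.35 - 11.5)²/2000 = 0.000363 W
  P_R4 = (11.5 - 0)²/27000 = 0.0049 W
P_total = P_R1 + P_R2 + P_R3 + P_R4 = 0.00639 W

Final answer: 0.00639 W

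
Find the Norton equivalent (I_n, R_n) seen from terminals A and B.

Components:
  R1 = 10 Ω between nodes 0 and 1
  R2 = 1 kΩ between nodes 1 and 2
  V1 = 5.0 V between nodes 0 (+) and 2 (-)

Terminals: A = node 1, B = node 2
Find the Thévenin equivalent first; then I_n = V_th/R_th and R_n = R_th.
Step 1 — V_th is the open-circuit voltage V_A - V_B (nothing connected across the terminals).
Nodal analysis, taking node 2 as the 0 V reference.
Source V1 fixes V_0 = 5 V.
KCL at each unknown node (sum of currents leaving = 0; resistances in Ω):
  Node 1: (V_1 - 5)/10 + (V_1 - 0)/1000 = 0
Collecting terms: 0.101 × V_1 = 0.5  =>  V_1 = 4.95 V
V_th = V_1 - V_2 = 4.95 - 0 = 4.95 V
Step 2 — R_th: zero the source — replace V1 by a short circuit (node 2 merges into node 0) — and find the resistance seen between A (node 1) and B (node 0).
Reduce the network between node 1 (A) and node 0 (B) by series/parallel combination:
  Rp1 = R1 ‖ R2 (parallel, both between nodes 0 and 1) = 1/(1/10 + 1/1000) = 9.901 Ω
R_th = 9.901 Ω
I_n = V_th/R_th = 4.95/9.901 = 0.5 A, and R_n = R_th = 9.901 Ω

Final answer: I_n = 0.5 A, R_n = 9.901 Ω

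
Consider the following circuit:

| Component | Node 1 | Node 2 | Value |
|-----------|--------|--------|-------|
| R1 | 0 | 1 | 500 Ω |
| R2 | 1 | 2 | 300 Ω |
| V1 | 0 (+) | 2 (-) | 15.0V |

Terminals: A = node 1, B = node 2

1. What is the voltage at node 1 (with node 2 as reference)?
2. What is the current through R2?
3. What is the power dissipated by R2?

Nodal analysis, taking node 2 as the 0 V reference.
Source V1 fixes V_0 = 15 V.
KCL at each unknown node (sum of currents leaving = 0; resistances in Ω):
  Node 1: (V_1 - 15)/500 + (V_1 - 0)/300 = 0
Collecting terms: 0.005333 × V_1 = 0.03  =>  V_1 = 5.625 V
Part 1:
  Read off the nodal solution: V_1 = 5.625 V
Part 2:
  I_R2 = (V_1 - V_2)/R2 = (5.625 - 0)/300 = 0.01875 A
  Magnitude: I_R2 = 0.01875 A
Part 3:
  I_R2 = (V_1 - V_2)/R2 = (5.625 - 0)/300 = 0.01875 A
  P_R2 = I_R2² × R2 = (0.01875)² × 300 = 0.1055 W

Final answers:
1. V_1 = 5.625 V
2. I_R2 = 0.01875 A
3. P_R2 = 0.1055 W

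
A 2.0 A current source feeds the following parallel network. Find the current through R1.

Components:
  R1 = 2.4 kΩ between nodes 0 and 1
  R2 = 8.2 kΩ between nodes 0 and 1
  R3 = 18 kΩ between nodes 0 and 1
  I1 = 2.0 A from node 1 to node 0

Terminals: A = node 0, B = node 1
All resistors sit directly between nodes 0 and 1, so they are in parallel and share one voltage V; the full source current 2 A splits among them.
1/R_par = 1/2400 + 1/8200 + 1/18000 = 0.0005942 S  =>  R_par = 1683 Ω
V = I × R_par = 2 × 1683 = 3366 V
I_R1 = V/R1 = 3366/2400 = 1.403 A

Final answer: 1.403 A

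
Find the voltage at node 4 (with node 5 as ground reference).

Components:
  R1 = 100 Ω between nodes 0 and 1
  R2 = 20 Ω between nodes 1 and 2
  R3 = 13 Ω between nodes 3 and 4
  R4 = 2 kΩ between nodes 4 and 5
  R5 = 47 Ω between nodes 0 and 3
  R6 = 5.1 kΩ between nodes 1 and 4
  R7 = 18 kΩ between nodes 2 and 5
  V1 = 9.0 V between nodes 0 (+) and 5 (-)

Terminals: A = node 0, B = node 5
Nodal analysis, taking node 5 as the 0 V reference.
Source V1 fixes V_0 = 9 V.
KCL at each unknown node (sum of currents leaving = 0; resistances in Ω):
  Node 1: (V_1 - 9)/100 + (V_1 - V_2)/20 + (V_1 - V_4)/5100 = 0
  Node 2: (V_2 - V_1)/20 + (V_2 - 0)/18000 = 0
  Node 3: (V_3 - V_4)/13 + (V_3 - 9)/47 = 0
  Node 4: (V_4 - V_3)/13 + (V_4 - 0)/2000 + (V_4 - V_1)/5100 = 0
Collecting terms (coefficients in siemens):
  0.0602·V_1 - 0.05·V_2 - 0.0001961·V_4 = 0.09
  0.05006·V_2 - 0.05·V_1 = 0
  0.0982·V_3 - 0.07692·V_4 = 0.1915
  0.07762·V_4 - 0.0001961·V_1 - 0.07692·V_3 = 0
Solving these 4 simultaneous equations (Gaussian elimination) gives:
  V_1 = 8.946 V, V_2 = 8.936 V, V_3 = 8.797 V, V_4 = 8.74 V
The requested potential is V_4 = 8.74 V.

Final answer: V_4 = 8.74 V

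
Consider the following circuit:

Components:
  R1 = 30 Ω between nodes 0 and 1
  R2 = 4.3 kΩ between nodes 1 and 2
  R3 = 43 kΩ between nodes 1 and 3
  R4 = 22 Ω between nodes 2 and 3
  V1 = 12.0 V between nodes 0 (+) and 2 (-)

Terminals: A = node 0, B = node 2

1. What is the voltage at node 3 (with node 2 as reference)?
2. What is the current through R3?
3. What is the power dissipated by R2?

Nodal analysis, taking node 2 as the 0 V reference.
Source V1 fixes V_0 = 12 V.
KCL at each unknown node (sum of currents leaving = 0; resistances in Ω):
  Node 1: (V_1 - 12)/30 + (V_1 - 0)/4300 + (V_1 - V_3)/43000 = 0
  Node 3: (V_3 - V_1)/43000 + (V_3 - 0)/22 = 0
Collecting terms (coefficients in siemens):
  0.03359·V_1 - 0.00002326·V_3 = 0.4
  0.04548·V_3 - 0.00002326·V_1 = 0
Determinant D = (0.03359)(0.04548) - (-0.00002326)(-0.00002326) = 0.001528
V_1 = [(0.4)(0.04548) - (-0.00002326)(0)]/D = 11.91 V
V_3 = [(0.03359)(0) - (0.4)(-0.00002326)]/D = 0.00609 V
Part 1:
  Read off the nodal solution: V_3 = 0.00609 V
Part 2:
  I_R3 = (V_1 - V_3)/R3 = (11.91 - 0.00609)/43000 = 0.0002768 A
  Magnitude: I_R3 = 0.0002768 A
Part 3:
  I_R2 = (V_1 - V_2)/R2 = (11.91 - 0)/4300 = 0.002769 A
  P_R2 = I_R2² × R2 = (0.002769)² × 4300 = 0.03298 W

Final answers:
1. V_3 = 0.00609 V
2. I_R3 = 0.0002768 A
3. P_R2 = 0.03298 W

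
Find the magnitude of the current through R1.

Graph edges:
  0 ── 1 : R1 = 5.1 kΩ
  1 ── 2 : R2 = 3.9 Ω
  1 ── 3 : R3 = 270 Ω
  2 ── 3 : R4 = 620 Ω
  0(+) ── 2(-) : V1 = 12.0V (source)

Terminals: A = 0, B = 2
Nodal analysis, taking node 2 as the 0 V reference.
Source V1 fixes V_0 = 12 V.
KCL at each unknown node (sum of currents leaving = 0; resistances in Ω):
  Node 1: (V_1 - 12)/5100 + (V_1 - 0)/3.9 + (V_1 - V_3)/270 = 0
  Node 3: (V_3 - V_1)/270 + (V_3 - 0)/620 = 0
Collecting terms (coefficients in siemens):
  0.2603·V_1 - 0.003704·V_3 = 0.002353
  0.005317·V_3 - 0.003704·V_1 = 0
Determinant D = (0.2603)(0.005317) - (-0.003704)(-0.003704) = 0.00137
V_1 = [(0.002353)(0.005317) - (-0.003704)(0)]/D = 0.009129 V
V_3 = [(0.2603)(0) - (0.002353)(-0.003704)]/D = 0.00636 V
I_R1 = (V_0 - V_1)/R1 = (12 - 0.009129)/5100 = 0.002351 A
|I_R1| = 0.002351 A

Final answer: |I_R1| = 0.002351 A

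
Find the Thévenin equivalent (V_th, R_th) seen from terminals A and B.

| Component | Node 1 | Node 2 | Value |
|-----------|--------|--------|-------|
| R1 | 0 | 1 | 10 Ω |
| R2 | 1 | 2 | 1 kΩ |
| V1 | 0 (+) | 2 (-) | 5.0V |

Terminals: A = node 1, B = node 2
Step 1 — V_th is the open-circuit voltage V_A - V_B (nothing connected across the terminals).
Nodal analysis, taking node 2 as the 0 V reference.
Source V1 fixes V_0 = 5 V.
KCL at each unknown node (sum of currents leaving = 0; resistances in Ω):
  Node 1: (V_1 - 5)/10 + (V_1 - 0)/1000 = 0
Collecting terms: 0.101 × V_1 = 0.5  =>  V_1 = 4.95 V
V_th = V_1 - V_2 = 4.95 - 0 = 4.95 V
Step 2 — R_th: zero the source — replace V1 by a short circuit (node 2 merges into node 0) — and find the resistance seen between A (node 1) and B (node 0).
Reduce the network between node 1 (A) and node 0 (B) by series/parallel combination:
  Rp1 = R1 ‖ R2 (parallel, both between nodes 0 and 1) = 1/(1/10 + 1/1000) = 9.901 Ω
R_th = 9.901 Ω

Final answer: V_th = 4.95 V, R_th = 9.901 Ω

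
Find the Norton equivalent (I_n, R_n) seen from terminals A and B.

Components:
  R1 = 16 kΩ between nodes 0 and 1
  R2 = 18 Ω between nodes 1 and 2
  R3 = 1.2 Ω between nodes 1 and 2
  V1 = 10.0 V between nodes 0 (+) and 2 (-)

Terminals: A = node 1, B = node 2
Find the Thévenin equivalent first; then I_n = V_th/R_th and R_n = R_th.
Step 1 — V_th is the open-circuit voltage V_A - V_B (nothing connected across the terminals).
Nodal analysis, taking node 2 as the 0 V reference.
Source V1 fixes V_0 = 10 V.
KCL at each unknown node (sum of currents leaving = 0; resistances in Ω):
  Node 1: (V_1 - 10)/16000 + (V_1 - 0)/18 + (V_1 - 0)/1.2 = 0
Collecting terms: 0.889 × V_1 = 0.000625  =>  V_1 = 0.0007031 V
V_th = V_1 - V_2 = 0.0007031 - 0 = 0.0007031 V
Step 2 — R_th: zero the source — replace V1 by a short circuit (node 2 merges into node 0) — and find the resistance seen between A (node 1) and B (node 0).
Reduce the network between node 1 (A) and node 0 (B) by series/parallel combination:
  Rp1 = R1 ‖ R2 ‖ R3 (parallel, all between nodes 0 and 1) = 1/(1/16000 + 1/18 + 1/1.2) = 1.125 Ω
R_th = 1.125 Ω
I_n = V_th/R_th = 0.0007031/1.125 = 0.000625 A, and R_n = R_th = 1.125 Ω

Final answer: I_n = 0.000625 A, R_n = 1.125 Ω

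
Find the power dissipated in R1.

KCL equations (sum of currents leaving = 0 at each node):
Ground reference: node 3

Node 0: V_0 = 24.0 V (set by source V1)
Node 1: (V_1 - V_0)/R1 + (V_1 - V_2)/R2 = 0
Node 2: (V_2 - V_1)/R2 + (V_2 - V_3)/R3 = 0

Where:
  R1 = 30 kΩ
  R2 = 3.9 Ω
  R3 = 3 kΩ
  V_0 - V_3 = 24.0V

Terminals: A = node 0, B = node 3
Nodal analysis, taking node 3 as the 0 V reference.
Source V1 fixes V_0 = 24 V.
KCL at each unknown node (sum of currents leaving = 0; resistances in Ω):
  Node 1: (V_1 - 24)/30000 + (V_1 - V_2)/3.9 = 0
  Node 2: (V_2 - V_1)/3.9 + (V_2 - 0)/3000 = 0
Collecting terms (coefficients in siemens):
  0.2564·V_1 - 0.2564·V_2 = 0.0008
  0.2567·V_2 - 0.2564·V_1 = 0
Determinant D = (0.2564)(0.2567) - (-0.2564)(-0.2564) = 0.00009403
V_1 = [(0.0008)(0.2567) - (-0.2564)(0)]/D = 2.184 V
V_2 = [(0.2564)(0) - (0.0008)(-0.2564)]/D = 2.182 V
I_R1 = (V_0 - V_1)/R1 = (24 - 2.184)/30000 = 0.0007272 A
P_R1 = I_R1² × R1 = (0.0007272)² × 30000 = 0.01586 W

Final answer: 0.01586 W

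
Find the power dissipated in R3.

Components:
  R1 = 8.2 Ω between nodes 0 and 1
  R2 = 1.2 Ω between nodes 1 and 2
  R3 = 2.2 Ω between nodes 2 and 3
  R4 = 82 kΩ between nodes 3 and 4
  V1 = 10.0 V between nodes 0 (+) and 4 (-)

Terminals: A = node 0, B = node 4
Nodal analysis, taking node 4 as the 0 V reference.
Source V1 fixes V_0 = 10 V.
KCL at each unknown node (sum of currents leaving = 0; resistances in Ω):
  Node 1: (V_1 - 10)/8.2 + (V_1 - V_2)/1.2 = 0
  Node 2: (V_2 - V_1)/1.2 + (V_2 - V_3)/2.2 = 0
  Node 3: (V_3 - V_2)/2.2 + (V_3 - 0)/82000 = 0
Collecting terms (coefficients in siemens):
  0.9553·V_1 - 0.8333·V_2 = 1.22
  1.288·V_2 - 0.8333·V_1 - 0.4545·V_3 = 0
  0.4546·V_3 - 0.4545·V_2 = 0
Solving these 3 simultaneous equations (Gaussian elimination) gives:
  V_1 = 9.999 V, V_2 = 9.999 V, V_3 = 9.999 V
I_R3 = (V_2 - V_3)/R3 = (9.999 - 9.999)/2.2 = 0.0001219 A
P_R3 = I_R3² × R3 = (0.0001219)² × 2.2 = 0.00000003271 W

Final answer: 3.271e-08 W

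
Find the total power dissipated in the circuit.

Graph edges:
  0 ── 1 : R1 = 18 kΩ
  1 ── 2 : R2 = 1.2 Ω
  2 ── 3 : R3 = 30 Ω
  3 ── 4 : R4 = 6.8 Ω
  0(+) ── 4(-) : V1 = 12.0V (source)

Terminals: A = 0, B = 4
Nodal analysis, taking node 4 as the 0 V reference.
Source V1 fixes V_0 = 12 V.
KCL at each unknown node (sum of currents leaving = 0; resistances in Ω):
  Node 1: (V_1 - 12)/18000 + (V_1 - V_2)/1.2 = 0
  Node 2: (V_2 - V_1)/1.2 + (V_2 - V_3)/30 = 0
  Node 3: (V_3 - V_2)/30 + (V_3 - 0)/6.8 = 0
Collecting terms (coefficients in siemens):
  0.8334·V_1 - 0.8333·V_2 = 0.0006667
  0.8667·V_2 - 0.8333·V_1 - 0.03333·V_3 = 0
  0.1804·V_3 - 0.03333·V_2 = 0
Solving these 3 simultaneous equations (Gaussian elimination) gives:
  V_1 = 0.02528 V, V_2 = 0.02448 V, V_3 = 0.004524 V
Power in each resistor, P = (ΔV)²/R:
  P_R1 = (12 - 0.02528)²/18000 = 0.007966 W
  P_R2 = (0.02528 - 0.02448)²/1.2 = 0.0000005311 W
  P_R3 = (0.02448 - 0.004524)²/30 = 0.00001328 W
  P_R4 = (0.004524 - 0)²/6.8 = 0.00000301 W
P_total = P_R1 + P_R2 + P_R3 + P_R4 = 0.007983 W

Final answer: 0.007983 W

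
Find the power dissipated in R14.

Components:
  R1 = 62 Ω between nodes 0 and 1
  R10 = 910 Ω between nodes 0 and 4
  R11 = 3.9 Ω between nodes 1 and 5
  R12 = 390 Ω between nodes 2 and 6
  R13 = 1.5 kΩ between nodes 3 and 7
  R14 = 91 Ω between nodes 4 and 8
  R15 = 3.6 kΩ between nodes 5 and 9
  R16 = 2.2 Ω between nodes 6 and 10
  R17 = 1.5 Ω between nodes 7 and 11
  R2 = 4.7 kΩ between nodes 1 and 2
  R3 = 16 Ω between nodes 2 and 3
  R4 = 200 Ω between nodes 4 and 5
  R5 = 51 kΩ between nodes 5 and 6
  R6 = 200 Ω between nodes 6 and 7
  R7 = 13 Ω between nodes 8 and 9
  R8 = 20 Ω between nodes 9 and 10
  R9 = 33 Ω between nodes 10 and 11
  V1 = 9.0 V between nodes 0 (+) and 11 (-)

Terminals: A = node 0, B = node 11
Nodal analysis, taking node 11 as the 0 V reference.
Source V1 fixes V_0 = 9 V.
KCL at each unknown node (sum of currents leaving = 0; resistances in Ω):
  Node 1: (V_1 - 9)/62 + (V_1 - V_2)/4700 + (V_1 - V_5)/3.9 = 0
  Node 2: (V_2 - V_1)/4700 + (V_2 - V_3)/16 + (V_2 - V_6)/390 = 0
  Node 3: (V_3 - V_2)/16 + (V_3 - V_7)/1500 = 0
  Node 4: (V_4 - V_5)/200 + (V_4 - 9)/910 + (V_4 - V_8)/91 = 0
  Node 5: (V_5 - V_4)/200 + (V_5 - V_6)/51000 + (V_5 - V_1)/3.9 + (V_5 - V_9)/3600 = 0
  Node 6: (V_6 - V_5)/51000 + (V_6 - V_7)/200 + (V_6 - V_2)/390 + (V_6 - V_10)/2.2 = 0
  Node 7: (V_7 - V_6)/200 + (V_7 - V_3)/1500 + (V_7 - 0)/1.5 = 0
  Node 8: (V_8 - V_9)/13 + (V_8 - V_4)/91 = 0
  Node 9: (V_9 - V_8)/13 + (V_9 - V_10)/20 + (V_9 - V_5)/3600 = 0
  Node 10: (V_10 - V_9)/20 + (V_10 - 0)/33 + (V_10 - V_6)/2.2 = 0
Collecting terms (coefficients in siemens):
  0.2728·V_1 - 0.0002128·V_2 - 0.2564·V_5 = 0.1452
  0.06528·V_2 - 0.0002128·V_1 - 0.0625·V_3 - 0.002564·V_6 = 0
  0.06317·V_3 - 0.0625·V_2 - 0.0006667·V_7 = 0
  0.01709·V_4 - 0.005·V_5 - 0.01099·V_8 = 0.00989
  0.2617·V_5 - 0.2564·V_1 - 0.005·V_4 - 0.00001961·V_6 - 0.0002778·V_9 = 0
  0.4621·V_6 - 0.002564·V_2 - 0.00001961·V_5 - 0.005·V_7 - 0.4545·V_10 = 0
  0.6723·V_7 - 0.0006667·V_3 - 0.005·V_6 = 0
  0.08791·V_8 - 0.01099·V_4 - 0.07692·V_9 = 0
  0.1272·V_9 - 0.0002778·V_5 - 0.07692·V_8 - 0.05·V_10 = 0
  0.5348·V_10 - 0.4545·V_6 - 0.05·V_9 = 0
Solving these 10 simultaneous equations (Gaussian elimination) gives:
  V_1 = 7.639 V, V_2 = 1.041 V, V_3 = 1.03 V, V_4 = 3.822 V
  V_5 = 7.558 V, V_6 = 0.7593 V, V_7 = 0.006668 V, V_8 = 1.605 V
  V_9 = 1.288 V, V_10 = 0.7657 V
I_R14 = (V_4 - V_8)/R14 = (3.822 - 1.605)/91 = 0.02437 A
P_R14 = I_R14² × R14 = (0.02437)² × 91 = 0.05404 W

Final answer: 0.05404 W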